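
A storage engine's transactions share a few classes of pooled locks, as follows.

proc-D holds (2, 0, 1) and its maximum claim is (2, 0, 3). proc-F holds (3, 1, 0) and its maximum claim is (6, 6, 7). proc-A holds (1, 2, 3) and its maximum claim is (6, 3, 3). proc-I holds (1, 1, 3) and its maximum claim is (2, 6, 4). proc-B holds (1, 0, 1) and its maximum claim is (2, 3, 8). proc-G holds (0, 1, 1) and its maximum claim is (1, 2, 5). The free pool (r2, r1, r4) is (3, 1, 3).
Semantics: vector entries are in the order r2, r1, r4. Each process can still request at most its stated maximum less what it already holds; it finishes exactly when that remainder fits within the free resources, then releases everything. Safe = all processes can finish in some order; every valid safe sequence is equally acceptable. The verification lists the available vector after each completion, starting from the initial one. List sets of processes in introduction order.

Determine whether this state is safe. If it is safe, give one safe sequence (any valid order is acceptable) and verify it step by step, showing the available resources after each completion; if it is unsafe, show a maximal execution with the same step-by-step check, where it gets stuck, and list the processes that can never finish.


UNSAFE — no complete ordering exists.
Key observation: r1 is the bottleneck — with proc-D, proc-A, proc-G, proc-B done the pool holds (7, 4, 9), short of every remaining need.
Going as far as possible: proc-D, proc-A, proc-G, proc-B; after that, nothing fits. Check, step by step:
  pool = (3, 1, 3)
  run proc-D (needs (0, 0, 2), free (3, 1, 3)); after release of (2, 0, 1) the pool is (5, 1, 4)
  run proc-A (needs (5, 1, 0), free (5, 1, 4)); after release of (1, 2, 3) the pool is (6, 3, 7)
  run proc-G (needs (1, 1, 4), free (6, 3, 7)); after release of (0, 1, 1) the pool is (6, 4, 8)
  run proc-B (needs (1, 3, 7), free (6, 4, 8)); after release of (1, 0, 1) the pool is (7, 4, 9)
  proc-F still needs (3, 5, 7) but only (7, 4, 9) is free — short on r1
  proc-I still needs (1, 5, 1) but only (7, 4, 9) is free — short on r1
Never able to finish: proc-F and proc-I.


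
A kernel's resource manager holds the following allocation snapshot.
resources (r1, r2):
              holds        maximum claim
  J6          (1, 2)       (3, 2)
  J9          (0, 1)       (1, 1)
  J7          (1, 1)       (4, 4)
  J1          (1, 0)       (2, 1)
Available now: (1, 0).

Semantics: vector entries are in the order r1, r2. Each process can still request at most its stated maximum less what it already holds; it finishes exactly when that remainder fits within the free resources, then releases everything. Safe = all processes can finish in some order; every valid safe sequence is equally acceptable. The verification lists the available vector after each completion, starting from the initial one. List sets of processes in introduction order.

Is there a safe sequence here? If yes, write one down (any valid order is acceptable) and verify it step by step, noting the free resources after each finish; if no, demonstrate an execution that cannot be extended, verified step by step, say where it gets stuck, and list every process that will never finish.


SAFE, for example via the order J9, J1, J6, J7.
Key observation: J9 is the earliest step where a requested resource binds exactly: need (1, 0), pool (1, 0) at its turn.
Verifying each step:
  pool = (1, 0)
  run J9 (needs (1, 0), free (1, 0)); after release of (0, 1) the pool is (1, 1)
  run J1 (needs (1, 1), free (1, 1)); after release of (1, 0) the pool is (2, 1)
  run J6 (needs (2, 0), free (2, 1)); after release of (1, 2) the pool is (3, 3)
  run J7 (needs (3, 3), free (3, 3)); after release of (1, 1) the pool is (4, 4)


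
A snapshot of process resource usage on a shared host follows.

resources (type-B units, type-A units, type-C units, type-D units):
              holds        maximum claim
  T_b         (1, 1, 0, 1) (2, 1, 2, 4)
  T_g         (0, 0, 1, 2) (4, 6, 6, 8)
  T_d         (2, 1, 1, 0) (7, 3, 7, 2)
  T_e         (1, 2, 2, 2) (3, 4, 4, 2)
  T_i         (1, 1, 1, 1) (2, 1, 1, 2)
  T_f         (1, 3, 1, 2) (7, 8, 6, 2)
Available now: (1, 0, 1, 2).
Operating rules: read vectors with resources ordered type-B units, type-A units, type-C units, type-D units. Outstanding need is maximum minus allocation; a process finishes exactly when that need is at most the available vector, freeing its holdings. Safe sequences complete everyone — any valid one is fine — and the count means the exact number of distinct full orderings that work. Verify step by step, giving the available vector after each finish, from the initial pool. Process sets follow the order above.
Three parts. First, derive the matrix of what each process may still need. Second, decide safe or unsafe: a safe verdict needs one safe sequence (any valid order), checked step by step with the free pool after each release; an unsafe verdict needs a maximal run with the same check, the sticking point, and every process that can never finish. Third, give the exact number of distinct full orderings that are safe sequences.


(1) Outstanding need per process (order type-B units, type-A units, type-C units, type-D units):
  T_b: (1, 0, 2, 3)
  T_g: (4, 6, 5, 6)
  T_d: (5, 2, 6, 2)
  T_e: (2, 2, 2, 0)
  T_i: (1, 0, 0, 1)
  T_f: (6, 5, 5, 0)
(2) The state is UNSAFE.
Key observation: after T_i, T_b, T_e complete, (4, 4, 4, 6) is the best the pool ever gets, yet each leftover process wants more type-C units.
A maximal execution: T_i, T_b, T_e — then nothing else fits. Verifying each step:
  pool = (1, 0, 1, 2)
  T_i needs (1, 0, 0, 1) <= (1, 0, 1, 2) -> finishes; pool += (1, 1, 1, 1) = (2, 1, 2, 3)
  T_b needs (1, 0, 2, 3) <= (2, 1, 2, 3) -> finishes; pool += (1, 1, 0, 1) = (3, 2, 2, 4)
  T_e needs (2, 2, 2, 0) <= (3, 2, 2, 4) -> finishes; pool += (1, 2, 2, 2) = (4, 4, 4, 6)
  T_g cannot run: need (4, 6, 5, 6) vs free (4, 4, 4, 6) (insufficient type-A units and type-C units)
  T_d cannot run: need (5, 2, 6, 2) vs free (4, 4, 4, 6) (insufficient type-B units and type-C units)
  T_f cannot run: need (6, 5, 5, 0) vs free (4, 4, 4, 6) (insufficient type-B units, type-A units and type-C units)
Permanently blocked: T_g, T_d and T_f.
(3) Exactly 0 of the possible complete orderings are safe sequences.


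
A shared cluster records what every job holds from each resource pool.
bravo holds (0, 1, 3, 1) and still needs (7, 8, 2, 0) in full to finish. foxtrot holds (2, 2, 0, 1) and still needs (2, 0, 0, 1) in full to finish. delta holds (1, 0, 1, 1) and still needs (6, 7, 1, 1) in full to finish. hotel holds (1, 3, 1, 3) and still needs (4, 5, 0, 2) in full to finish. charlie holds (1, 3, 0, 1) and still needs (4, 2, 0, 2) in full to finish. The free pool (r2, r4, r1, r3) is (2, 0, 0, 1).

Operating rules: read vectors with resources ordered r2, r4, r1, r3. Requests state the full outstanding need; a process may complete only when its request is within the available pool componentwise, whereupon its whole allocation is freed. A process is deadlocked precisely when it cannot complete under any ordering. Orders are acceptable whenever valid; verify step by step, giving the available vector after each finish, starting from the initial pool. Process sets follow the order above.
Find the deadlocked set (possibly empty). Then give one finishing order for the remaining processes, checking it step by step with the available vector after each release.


No process is deadlocked.
Key observation: the pool covers foxtrot at once, and every later process fits after earlier releases.
A valid finishing order for the others: foxtrot, charlie, hotel, delta, bravo. Step-by-step check:
  pool = (2, 0, 0, 1)
  foxtrot: need (2, 0, 0, 1) fits (2, 0, 0, 1); releases (2, 2, 0, 1), pool now (4, 2, 0, 2)
  charlie: need (4, 2, 0, 2) fits (4, 2, 0, 2); releases (1, 3, 0, 1), pool now (5, 5, 0, 3)
  hotel: need (4, 5, 0, 2) fits (5, 5, 0, 3); releases (1, 3, 1, 3), pool now (6, 8, 1, 6)
  delta: need (6, 7, 1, 1) fits (6, 8, 1, 6); releases (1, 0, 1, 1), pool now (7, 8, 2, 7)
  bravo: need (7, 8, 2, 0) fits (7, 8, 2, 7); releases (0, 1, 3, 1), pool now (7, 9, 5, 8)


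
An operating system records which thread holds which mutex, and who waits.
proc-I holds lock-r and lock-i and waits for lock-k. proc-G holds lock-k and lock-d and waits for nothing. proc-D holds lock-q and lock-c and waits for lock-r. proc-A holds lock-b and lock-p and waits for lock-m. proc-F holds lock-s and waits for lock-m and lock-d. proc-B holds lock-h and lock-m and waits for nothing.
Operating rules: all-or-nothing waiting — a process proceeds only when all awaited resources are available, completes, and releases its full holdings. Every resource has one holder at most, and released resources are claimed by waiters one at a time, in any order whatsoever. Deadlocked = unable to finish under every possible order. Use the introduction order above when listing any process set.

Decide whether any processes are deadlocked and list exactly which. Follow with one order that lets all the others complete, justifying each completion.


No process is deadlocked.
Key observation: the wait relation is loop-free; peeling off processes with no waits unwinds the whole state.
The rest can finish in the order proc-G, proc-B, proc-I, proc-D, proc-A, proc-F.
Step-by-step check:
  run proc-G (it waits on nothing); releases lock-k and lock-d
  run proc-B (it waits on nothing); releases lock-h and lock-m
  proc-I waits on lock-k — all released -> runs and releases lock-r and lock-i
  proc-D waits on lock-r — all released -> runs and releases lock-q and lock-c
  proc-A waits on lock-m — all released -> runs and releases lock-b and lock-p
  proc-F waits on lock-m and lock-d — all released -> runs and releases lock-s


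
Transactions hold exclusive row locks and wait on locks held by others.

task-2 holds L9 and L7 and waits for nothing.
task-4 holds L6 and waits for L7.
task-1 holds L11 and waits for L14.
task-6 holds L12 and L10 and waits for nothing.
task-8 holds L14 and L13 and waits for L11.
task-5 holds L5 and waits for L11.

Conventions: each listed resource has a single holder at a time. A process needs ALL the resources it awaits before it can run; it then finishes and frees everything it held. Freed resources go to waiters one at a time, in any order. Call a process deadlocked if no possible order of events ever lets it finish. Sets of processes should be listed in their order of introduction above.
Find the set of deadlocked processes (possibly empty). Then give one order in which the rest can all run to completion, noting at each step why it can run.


The deadlocked set is task-1, task-8 and task-5.
Key observation: task-1 -> task-8 -> task-1 is a circular wait — nothing in it can go first; task-5 waits into the deadlock from upstream.
The rest can finish in the order task-6, task-2, task-4.
Walking it through:
  task-6: no waits; runs immediately, freeing L12 and L10
  task-2: no waits; runs immediately, freeing L9 and L7
  run task-4 (all its waits — L7 — are resolved); releases L6


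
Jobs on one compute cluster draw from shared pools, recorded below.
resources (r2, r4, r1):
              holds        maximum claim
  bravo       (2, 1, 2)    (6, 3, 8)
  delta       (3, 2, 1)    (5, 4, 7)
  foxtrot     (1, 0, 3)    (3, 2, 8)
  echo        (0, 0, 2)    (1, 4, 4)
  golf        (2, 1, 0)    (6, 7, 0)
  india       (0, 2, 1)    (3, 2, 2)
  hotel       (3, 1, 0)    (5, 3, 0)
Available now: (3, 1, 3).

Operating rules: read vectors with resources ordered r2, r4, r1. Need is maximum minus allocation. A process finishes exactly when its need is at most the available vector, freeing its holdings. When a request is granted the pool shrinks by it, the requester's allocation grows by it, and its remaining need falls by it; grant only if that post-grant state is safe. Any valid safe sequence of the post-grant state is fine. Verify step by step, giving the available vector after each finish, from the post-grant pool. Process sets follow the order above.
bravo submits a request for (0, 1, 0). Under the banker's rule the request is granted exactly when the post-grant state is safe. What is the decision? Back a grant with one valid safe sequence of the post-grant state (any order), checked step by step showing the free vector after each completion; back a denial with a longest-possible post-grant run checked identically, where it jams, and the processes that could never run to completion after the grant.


DENY: after the grant no complete ordering would exist.
Key observation: after india, hotel the pool peaks at (6, 3, 4), and each blocked process is short somewhere: bravo on r1; delta on r1; foxtrot on r1; echo on r4; golf on r4.
After a pretend grant, a maximal execution: india, hotel — then nothing else fits. Walking it through:
  pool = (3, 0, 3)
  run india (needs (3, 0, 1), free (3, 0, 3)); after release of (0, 2, 1) the pool is (3, 2, 4)
  run hotel (needs (2, 2, 0), free (3, 2, 4)); after release of (3, 1, 0) the pool is (6, 3, 4)
  blocked: bravo wants (4, 1, 6), pool (6, 3, 4) — not enough r1
  blocked: delta wants (2, 2, 6), pool (6, 3, 4) — not enough r1
  blocked: foxtrot wants (2, 2, 5), pool (6, 3, 4) — not enough r1
  blocked: echo wants (1, 4, 2), pool (6, 3, 4) — not enough r4
  blocked: golf wants (4, 6, 0), pool (6, 3, 4) — not enough r4
Processes that could never finish after the grant: bravo, delta, foxtrot, echo and golf.


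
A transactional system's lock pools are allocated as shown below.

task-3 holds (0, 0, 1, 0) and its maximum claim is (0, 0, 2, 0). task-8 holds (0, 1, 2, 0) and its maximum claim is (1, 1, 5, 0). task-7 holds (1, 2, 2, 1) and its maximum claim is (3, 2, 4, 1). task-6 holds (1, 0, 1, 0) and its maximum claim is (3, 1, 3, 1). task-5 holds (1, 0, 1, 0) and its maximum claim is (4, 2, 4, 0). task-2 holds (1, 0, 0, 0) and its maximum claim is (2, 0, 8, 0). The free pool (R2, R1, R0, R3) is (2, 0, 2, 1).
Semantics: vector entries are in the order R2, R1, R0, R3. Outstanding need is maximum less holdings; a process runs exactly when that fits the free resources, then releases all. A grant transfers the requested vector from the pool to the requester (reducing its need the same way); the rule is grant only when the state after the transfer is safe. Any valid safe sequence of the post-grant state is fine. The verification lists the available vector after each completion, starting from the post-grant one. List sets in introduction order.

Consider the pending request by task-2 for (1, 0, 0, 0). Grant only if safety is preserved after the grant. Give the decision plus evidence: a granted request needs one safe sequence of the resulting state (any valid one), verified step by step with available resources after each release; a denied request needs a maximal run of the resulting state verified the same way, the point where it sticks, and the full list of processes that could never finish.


DENY — the pretend-granted state is unsafe.
Key observation: after task-3, task-8 the pool peaks at (1, 1, 5, 1), and each blocked process is short somewhere: task-7 on R2; task-6 on R2; task-5 on R2, R1; task-2 on R0.
Pretend the grant happened; the run task-3, task-8 goes as far as possible. Check, step by step:
  pool = (1, 0, 2, 1)
  run task-3 (needs (0, 0, 1, 0), free (1, 0, 2, 1)); after release of (0, 0, 1, 0) the pool is (1, 0, 3, 1)
  run task-8 (needs (1, 0, 3, 0), free (1, 0, 3, 1)); after release of (0, 1, 2, 0) the pool is (1, 1, 5, 1)
  task-7 still needs (2, 0, 2, 0) but only (1, 1, 5, 1) is free — short on R2
  task-6 still needs (2, 1, 2, 1) but only (1, 1, 5, 1) is free — short on R2
  task-5 still needs (3, 2, 3, 0) but only (1, 1, 5, 1) is free — short on R2 and R1
  task-2 still needs (0, 0, 8, 0) but only (1, 1, 5, 1) is free — short on R0
Had the request been granted, task-7, task-6, task-5 and task-2 could never finish.


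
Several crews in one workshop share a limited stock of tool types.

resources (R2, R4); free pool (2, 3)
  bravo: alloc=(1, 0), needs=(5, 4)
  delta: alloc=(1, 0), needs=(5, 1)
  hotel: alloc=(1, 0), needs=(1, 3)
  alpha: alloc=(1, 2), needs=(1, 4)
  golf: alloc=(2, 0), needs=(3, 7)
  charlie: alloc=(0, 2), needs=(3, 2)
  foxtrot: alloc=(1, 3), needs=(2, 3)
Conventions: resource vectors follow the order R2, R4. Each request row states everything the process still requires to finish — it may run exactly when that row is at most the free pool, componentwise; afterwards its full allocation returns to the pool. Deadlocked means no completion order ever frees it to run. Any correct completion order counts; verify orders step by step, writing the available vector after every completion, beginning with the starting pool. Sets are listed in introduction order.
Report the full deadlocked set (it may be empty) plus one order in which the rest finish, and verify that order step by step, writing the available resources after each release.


Nothing here is deadlocked.
Key observation: no deadlock: foxtrot fits now, and the freed resources carry the rest through.
A valid finishing order for the others: foxtrot, hotel, charlie, alpha, golf, delta, bravo. Walking it through:
  pool = (2, 3)
  foxtrot: need (2, 3) fits (2, 3); releases (1, 3), pool now (3, 6)
  hotel: need (1, 3) fits (3, 6); releases (1, 0), pool now (4, 6)
  charlie: need (3, 2) fits (4, 6); releases (0, 2), pool now (4, 8)
  alpha: need (1, 4) fits (4, 8); releases (1, 2), pool now (5, 10)
  golf: need (3, 7) fits (5, 10); releases (2, 0), pool now (7, 10)
  delta: need (5, 1) fits (7, 10); releases (1, 0), pool now (8, 10)
  bravo: need (5, 4) fits (8, 10); releases (1, 0), pool now (9, 10)


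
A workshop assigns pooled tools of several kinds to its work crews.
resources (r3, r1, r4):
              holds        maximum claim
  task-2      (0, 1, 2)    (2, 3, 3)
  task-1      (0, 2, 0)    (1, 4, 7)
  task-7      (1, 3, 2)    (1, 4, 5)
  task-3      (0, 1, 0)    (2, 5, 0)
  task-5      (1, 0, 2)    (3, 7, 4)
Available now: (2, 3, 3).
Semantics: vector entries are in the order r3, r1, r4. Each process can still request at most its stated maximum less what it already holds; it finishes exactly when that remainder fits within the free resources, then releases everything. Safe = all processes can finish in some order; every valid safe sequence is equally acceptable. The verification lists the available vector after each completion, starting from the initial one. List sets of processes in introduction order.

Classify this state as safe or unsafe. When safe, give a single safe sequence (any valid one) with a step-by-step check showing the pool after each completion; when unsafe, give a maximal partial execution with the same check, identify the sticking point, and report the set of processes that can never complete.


SAFE. One safe sequence: task-7, task-2, task-1, task-3, task-5.
Key observation: the order's first zero-slack moment is task-7 ((0, 1, 3) needed, (2, 3, 3) free — a requested resource with nothing to spare).
Walking it through:
  pool = (2, 3, 3)
  task-7: need (0, 1, 3) fits (2, 3, 3); releases (1, 3, 2), pool now (3, 6, 5)
  task-2: need (2, 2, 1) fits (3, 6, 5); releases (0, 1, 2), pool now (3, 7, 7)
  task-1: need (1, 2, 7) fits (3, 7, 7); releases (0, 2, 0), pool now (3, 9, 7)
  task-3: need (2, 4, 0) fits (3, 9, 7); releases (0, 1, 0), pool now (3, 10, 7)
  task-5: need (2, 7, 2) fits (3, 10, 7); releases (1, 0, 2), pool now (4, 10, 9)


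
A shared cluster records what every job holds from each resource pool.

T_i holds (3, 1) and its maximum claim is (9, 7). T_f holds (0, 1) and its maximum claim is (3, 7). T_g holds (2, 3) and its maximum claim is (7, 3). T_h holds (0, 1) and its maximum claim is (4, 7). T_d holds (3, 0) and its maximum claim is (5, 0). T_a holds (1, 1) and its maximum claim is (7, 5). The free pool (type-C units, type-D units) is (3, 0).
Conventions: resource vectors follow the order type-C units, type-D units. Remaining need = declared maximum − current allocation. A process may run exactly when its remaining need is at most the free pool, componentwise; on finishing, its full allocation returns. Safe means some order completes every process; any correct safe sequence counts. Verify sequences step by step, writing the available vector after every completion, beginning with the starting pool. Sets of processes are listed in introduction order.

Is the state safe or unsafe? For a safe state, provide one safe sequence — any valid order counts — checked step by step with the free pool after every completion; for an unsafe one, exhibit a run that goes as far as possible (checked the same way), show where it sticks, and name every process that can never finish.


UNSAFE.
Key observation: T_d, T_g can finish, but then (8, 3) is all there is, and the blocked group's type-D units demands exceed it.
A maximal execution: T_d, T_g — then nothing else fits. Verifying each step:
  pool = (3, 0)
  T_d needs (2, 0) <= (3, 0) -> finishes; pool += (3, 0) = (6, 0)
  T_g needs (5, 0) <= (6, 0) -> finishes; pool += (2, 3) = (8, 3)
  T_i cannot run: need (6, 6) vs free (8, 3) (insufficient type-D units)
  T_f cannot run: need (3, 6) vs free (8, 3) (insufficient type-D units)
  T_h cannot run: need (4, 6) vs free (8, 3) (insufficient type-D units)
  T_a cannot run: need (6, 4) vs free (8, 3) (insufficient type-D units)
Processes that can never finish: T_i, T_f, T_h and T_a.


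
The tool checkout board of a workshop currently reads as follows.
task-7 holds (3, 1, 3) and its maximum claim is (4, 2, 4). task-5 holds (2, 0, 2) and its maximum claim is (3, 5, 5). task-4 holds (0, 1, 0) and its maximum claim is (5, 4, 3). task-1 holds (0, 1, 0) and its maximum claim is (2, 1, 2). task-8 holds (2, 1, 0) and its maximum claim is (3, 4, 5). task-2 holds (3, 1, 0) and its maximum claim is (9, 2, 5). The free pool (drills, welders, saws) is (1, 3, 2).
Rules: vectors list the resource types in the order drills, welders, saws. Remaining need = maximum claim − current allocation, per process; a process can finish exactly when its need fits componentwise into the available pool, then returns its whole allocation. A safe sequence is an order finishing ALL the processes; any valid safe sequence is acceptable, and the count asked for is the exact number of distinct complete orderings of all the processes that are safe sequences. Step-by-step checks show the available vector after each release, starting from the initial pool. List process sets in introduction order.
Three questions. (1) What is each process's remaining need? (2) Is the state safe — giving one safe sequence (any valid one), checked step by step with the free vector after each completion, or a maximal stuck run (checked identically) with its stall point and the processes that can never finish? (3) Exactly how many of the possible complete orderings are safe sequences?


(1) Outstanding need per process (order drills, welders, saws):
  task-7: (1, 1, 1)
  task-5: (1, 5, 3)
  task-4: (5, 3, 3)
  task-1: (2, 0, 2)
  task-8: (1, 3, 5)
  task-2: (6, 1, 5)
(2) SAFE, for example via the order task-7, task-8, task-5, task-1, task-2, task-4.
Key observation: reading the order forward, task-7 is the first process whose need (1, 1, 1) meets the free pool (1, 3, 2) exactly on a resource it requests.
Verifying each step:
  pool = (1, 3, 2)
  run task-7 (needs (1, 1, 1), free (1, 3, 2)); after release of (3, 1, 3) the pool is (4, 4, 5)
  run task-8 (needs (1, 3, 5), free (4, 4, 5)); after release of (2, 1, 0) the pool is (6, 5, 5)
  run task-5 (needs (1, 5, 3), free (6, 5, 5)); after release of (2, 0, 2) the pool is (8, 5, 7)
  run task-1 (needs (2, 0, 2), free (8, 5, 7)); after release of (0, 1, 0) the pool is (8, 6, 7)
  run task-2 (needs (6, 1, 5), free (8, 6, 7)); after release of (3, 1, 0) the pool is (11, 7, 7)
  run task-4 (needs (5, 3, 3), free (11, 7, 7)); after release of (0, 1, 0) the pool is (11, 8, 7)
(3) Exactly 36 of the possible complete orderings are safe sequences.


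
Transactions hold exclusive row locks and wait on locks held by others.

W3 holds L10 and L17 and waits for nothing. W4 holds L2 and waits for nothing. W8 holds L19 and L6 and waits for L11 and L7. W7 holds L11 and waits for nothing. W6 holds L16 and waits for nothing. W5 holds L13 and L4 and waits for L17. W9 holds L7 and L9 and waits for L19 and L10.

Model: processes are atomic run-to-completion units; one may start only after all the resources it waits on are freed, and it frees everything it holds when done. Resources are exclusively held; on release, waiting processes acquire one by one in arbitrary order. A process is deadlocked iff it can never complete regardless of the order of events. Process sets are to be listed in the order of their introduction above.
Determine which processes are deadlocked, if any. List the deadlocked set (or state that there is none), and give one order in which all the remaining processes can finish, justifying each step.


Deadlocked set: W8 and W9.
Key observation: W8 -> W9 -> W8 is a circular wait — nothing in it can go first; no other process is dragged down with it.
One completion order for the rest: W7, W3, W6, W5, W4.
Verifying each step:
  W7 waits on nothing -> runs at once and releases L11
  W3 waits on nothing -> runs at once and releases L10 and L17
  W6 waits on nothing -> runs at once and releases L16
  run W5 (all its waits — L17 — are resolved); releases L13 and L4
  W4 waits on nothing -> runs at once and releases L2


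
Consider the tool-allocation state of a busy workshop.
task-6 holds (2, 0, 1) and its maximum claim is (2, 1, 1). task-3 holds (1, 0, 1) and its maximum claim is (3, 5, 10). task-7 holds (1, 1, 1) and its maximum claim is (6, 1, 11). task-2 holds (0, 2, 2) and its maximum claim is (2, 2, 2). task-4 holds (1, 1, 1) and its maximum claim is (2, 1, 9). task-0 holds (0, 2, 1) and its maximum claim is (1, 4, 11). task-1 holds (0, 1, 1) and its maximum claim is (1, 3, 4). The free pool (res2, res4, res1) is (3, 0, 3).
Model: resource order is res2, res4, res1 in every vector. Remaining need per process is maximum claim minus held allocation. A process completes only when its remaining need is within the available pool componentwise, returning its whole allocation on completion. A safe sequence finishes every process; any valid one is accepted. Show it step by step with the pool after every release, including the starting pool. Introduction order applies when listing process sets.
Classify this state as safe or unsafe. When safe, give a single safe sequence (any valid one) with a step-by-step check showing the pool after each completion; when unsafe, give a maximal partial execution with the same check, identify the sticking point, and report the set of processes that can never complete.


UNSAFE — no complete ordering exists.
Key observation: the pool after task-2, task-6, task-1 is (5, 3, 7); every surviving request exceeds it in res1, so progress ends there.
Going as far as possible: task-2, task-6, task-1; after that, nothing fits. Step-by-step check:
  pool = (3, 0, 3)
  task-2 needs (2, 0, 0) <= (3, 0, 3) -> finishes; pool += (0, 2, 2) = (3, 2, 5)
  task-6 needs (0, 1, 0) <= (3, 2, 5) -> finishes; pool += (2, 0, 1) = (5, 2, 6)
  task-1 needs (1, 2, 3) <= (5, 2, 6) -> finishes; pool += (0, 1, 1) = (5, 3, 7)
  task-3 still needs (2, 5, 9) but only (5, 3, 7) is free — short on res4 and res1
  task-7 still needs (5, 0, 10) but only (5, 3, 7) is free — short on res1
  task-4 still needs (1, 0, 8) but only (5, 3, 7) is free — short on res1
  task-0 still needs (1, 2, 10) but only (5, 3, 7) is free — short on res1
Permanently blocked: task-3, task-7, task-4 and task-0.


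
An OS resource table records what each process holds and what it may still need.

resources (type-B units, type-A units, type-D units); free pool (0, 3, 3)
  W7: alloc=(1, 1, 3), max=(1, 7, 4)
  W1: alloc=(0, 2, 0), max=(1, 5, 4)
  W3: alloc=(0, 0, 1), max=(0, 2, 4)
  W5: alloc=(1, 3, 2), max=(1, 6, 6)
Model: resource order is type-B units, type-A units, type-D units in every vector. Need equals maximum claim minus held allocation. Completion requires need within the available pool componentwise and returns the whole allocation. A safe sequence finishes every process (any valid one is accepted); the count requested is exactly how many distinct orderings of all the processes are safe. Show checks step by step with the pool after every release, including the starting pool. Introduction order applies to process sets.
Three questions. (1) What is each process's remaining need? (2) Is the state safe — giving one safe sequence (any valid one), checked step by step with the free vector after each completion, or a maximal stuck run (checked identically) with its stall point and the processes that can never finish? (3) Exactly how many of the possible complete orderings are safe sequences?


(1) Need matrix, components ordered type-B units, type-A units, type-D units:
  W7: (0, 6, 1)
  W1: (1, 3, 4)
  W3: (0, 2, 3)
  W5: (0, 3, 4)
(2) SAFE — a valid safe sequence is W3, W5, W1, W7.
Key observation: the first exact fit in this order is W3 — it needs (0, 2, 3) with (0, 3, 3) free, meeting a requested resource to the last unit.
Walking it through:
  pool = (0, 3, 3)
  W3: need (0, 2, 3) fits (0, 3, 3); releases (0, 0, 1), pool now (0, 3, 4)
  W5: need (0, 3, 4) fits (0, 3, 4); releases (1, 3, 2), pool now (1, 6, 6)
  W1: need (1, 3, 4) fits (1, 6, 6); releases (0, 2, 0), pool now (1, 8, 6)
  W7: need (0, 6, 1) fits (1, 8, 6); releases (1, 1, 3), pool now (2, 9, 9)
(3) The exact count: 2 of the possible complete orderings are safe sequences.


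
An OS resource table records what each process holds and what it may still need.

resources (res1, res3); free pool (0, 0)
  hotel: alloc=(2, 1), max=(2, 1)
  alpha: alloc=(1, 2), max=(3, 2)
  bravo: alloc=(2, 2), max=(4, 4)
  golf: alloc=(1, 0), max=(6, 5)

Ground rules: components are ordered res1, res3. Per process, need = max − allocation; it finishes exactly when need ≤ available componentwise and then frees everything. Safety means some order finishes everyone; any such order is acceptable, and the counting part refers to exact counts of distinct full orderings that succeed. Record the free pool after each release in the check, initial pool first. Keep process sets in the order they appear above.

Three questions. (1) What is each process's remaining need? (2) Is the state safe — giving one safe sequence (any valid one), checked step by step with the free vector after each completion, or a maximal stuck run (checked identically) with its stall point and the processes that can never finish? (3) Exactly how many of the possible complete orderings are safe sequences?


(1) Need matrix, components ordered res1, res3:
  hotel: (0, 0)
  alpha: (2, 0)
  bravo: (2, 2)
  golf: (5, 5)
(2) SAFE — a valid safe sequence is hotel, alpha, bravo, golf.
Key observation: at alpha the run first touches a limit — (2, 0) against (2, 1), exact on a resource it actually requests.
Walking it through:
  pool = (0, 0)
  hotel needs (0, 0) <= (0, 0) -> finishes; pool += (2, 1) = (2, 1)
  alpha needs (2, 0) <= (2, 1) -> finishes; pool += (1, 2) = (3, 3)
  bravo needs (2, 2) <= (3, 3) -> finishes; pool += (2, 2) = (5, 5)
  golf needs (5, 5) <= (5, 5) -> finishes; pool += (1, 0) = (6, 5)
(3) Exactly 1 of the possible complete orderings is a safe sequence.


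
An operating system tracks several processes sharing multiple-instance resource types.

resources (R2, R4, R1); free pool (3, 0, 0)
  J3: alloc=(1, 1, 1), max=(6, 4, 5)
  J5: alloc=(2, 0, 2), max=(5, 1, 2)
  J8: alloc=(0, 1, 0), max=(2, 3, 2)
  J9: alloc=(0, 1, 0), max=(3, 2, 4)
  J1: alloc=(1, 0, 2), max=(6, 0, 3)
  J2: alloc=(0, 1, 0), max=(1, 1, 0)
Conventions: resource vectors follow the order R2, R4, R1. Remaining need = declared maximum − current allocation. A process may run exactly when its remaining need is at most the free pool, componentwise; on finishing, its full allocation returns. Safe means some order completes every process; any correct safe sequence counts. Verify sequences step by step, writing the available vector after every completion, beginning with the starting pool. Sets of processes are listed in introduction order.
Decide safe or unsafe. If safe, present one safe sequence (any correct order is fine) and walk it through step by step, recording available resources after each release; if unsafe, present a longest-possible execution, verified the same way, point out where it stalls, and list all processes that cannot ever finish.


SAFE, for example via the order J2, J5, J1, J9, J8, J3.
Key observation: the first exact fit in this order is J5 — it needs (3, 1, 0) with (3, 1, 0) free, meeting a requested resource to the last unit.
Step-by-step check:
  pool = (3, 0, 0)
  J2 needs (1, 0, 0) <= (3, 0, 0) -> finishes; pool += (0, 1, 0) = (3, 1, 0)
  J5 needs (3, 1, 0) <= (3, 1, 0) -> finishes; pool += (2, 0, 2) = (5, 1, 2)
  J1 needs (5, 0, 1) <= (5, 1, 2) -> finishes; pool += (1, 0, 2) = (6, 1, 4)
  J9 needs (3, 1, 4) <= (6, 1, 4) -> finishes; pool += (0, 1, 0) = (6, 2, 4)
  J8 needs (2, 2, 2) <= (6, 2, 4) -> finishes; pool += (0, 1, 0) = (6, 3, 4)
  J3 needs (5, 3, 4) <= (6, 3, 4) -> finishes; pool += (1, 1, 1) = (7, 4, 5)


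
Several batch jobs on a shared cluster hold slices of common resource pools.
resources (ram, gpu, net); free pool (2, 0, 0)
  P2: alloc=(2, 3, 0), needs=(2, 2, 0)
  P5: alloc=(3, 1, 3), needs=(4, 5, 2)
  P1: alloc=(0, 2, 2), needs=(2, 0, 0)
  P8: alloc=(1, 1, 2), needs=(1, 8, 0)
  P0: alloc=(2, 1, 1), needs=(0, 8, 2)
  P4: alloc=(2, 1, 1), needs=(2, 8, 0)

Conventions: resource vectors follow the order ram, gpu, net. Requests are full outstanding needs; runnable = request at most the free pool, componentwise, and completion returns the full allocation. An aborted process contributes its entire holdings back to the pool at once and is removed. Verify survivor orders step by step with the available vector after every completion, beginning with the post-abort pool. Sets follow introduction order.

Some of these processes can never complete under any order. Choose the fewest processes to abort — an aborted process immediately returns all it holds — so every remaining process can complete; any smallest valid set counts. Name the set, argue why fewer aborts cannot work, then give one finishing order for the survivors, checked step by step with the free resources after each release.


Abort P0 and P4.
Key observation: P8 had no path to completion before; after the abort of P0 and P4 ((4, 2, 2) returned), step 4 is where it fits.
No one abort is enough; case by case: P2 alone leaves P8 blocked (short on gpu); P5 alone leaves P8 blocked (short on gpu); P1 alone leaves P8 blocked (short on gpu); P8 alone leaves P0 blocked (short on gpu); P0 alone leaves P8 blocked (short on gpu); P4 alone leaves P8 blocked (short on gpu).
The survivors complete as P2, P5, P1, P8. Check, step by step (starting from the post-abort pool):
  pool = (6, 2, 2)
  P2: need (2, 2, 0) fits (6, 2, 2); releases (2, 3, 0), pool now (8, 5, 2)
  P5: need (4, 5, 2) fits (8, 5, 2); releases (3, 1, 3), pool now (11, 6, 5)
  P1: need (2, 0, 0) fits (11, 6, 5); releases (0, 2, 2), pool now (11, 8, 7)
  P8: need (1, 8, 0) fits (11, 8, 7); releases (1, 1, 2), pool now (12, 9, 9)


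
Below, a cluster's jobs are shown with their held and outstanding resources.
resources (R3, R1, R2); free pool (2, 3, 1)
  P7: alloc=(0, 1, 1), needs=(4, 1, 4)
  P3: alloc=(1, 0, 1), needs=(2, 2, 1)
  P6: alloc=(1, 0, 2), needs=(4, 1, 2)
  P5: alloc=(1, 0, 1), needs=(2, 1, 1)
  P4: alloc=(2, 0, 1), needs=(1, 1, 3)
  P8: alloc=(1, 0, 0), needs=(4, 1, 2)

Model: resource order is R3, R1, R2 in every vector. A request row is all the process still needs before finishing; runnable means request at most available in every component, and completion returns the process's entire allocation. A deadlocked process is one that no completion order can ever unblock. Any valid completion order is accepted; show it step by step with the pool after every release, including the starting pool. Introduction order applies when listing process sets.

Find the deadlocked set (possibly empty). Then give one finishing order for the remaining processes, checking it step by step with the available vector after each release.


No process is deadlocked.
Key observation: starting with P3, each completion frees enough for the next — no one is permanently blocked.
A valid finishing order for the others: P3, P5, P8, P4, P6, P7. Verifying each step:
  pool = (2, 3, 1)
  run P3 (needs (2, 2, 1), free (2, 3, 1)); after release of (1, 0, 1) the pool is (3, 3, 2)
  run P5 (needs (2, 1, 1), free (3, 3, 2)); after release of (1, 0, 1) the pool is (4, 3, 3)
  run P8 (needs (4, 1, 2), free (4, 3, 3)); after release of (1, 0, 0) the pool is (5, 3, 3)
  run P4 (needs (1, 1, 3), free (5, 3, 3)); after release of (2, 0, 1) the pool is (7, 3, 4)
  run P6 (needs (4, 1, 2), free (7, 3, 4)); after release of (1, 0, 2) the pool is (8, 3, 6)
  run P7 (needs (4, 1, 4), free (8, 3, 6)); after release of (0, 1, 1) the pool is (8, 4, 7)


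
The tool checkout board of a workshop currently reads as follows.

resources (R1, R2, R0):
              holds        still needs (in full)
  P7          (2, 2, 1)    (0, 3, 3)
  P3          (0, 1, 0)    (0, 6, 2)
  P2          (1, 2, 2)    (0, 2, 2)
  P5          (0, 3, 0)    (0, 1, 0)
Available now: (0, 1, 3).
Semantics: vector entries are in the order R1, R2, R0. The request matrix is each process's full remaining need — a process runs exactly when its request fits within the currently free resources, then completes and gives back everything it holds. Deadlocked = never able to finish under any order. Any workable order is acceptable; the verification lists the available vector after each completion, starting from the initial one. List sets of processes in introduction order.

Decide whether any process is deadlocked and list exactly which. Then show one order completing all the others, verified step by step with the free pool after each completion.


No process is deadlocked.
Key observation: there is always a runnable process — P5 first — so the state unwinds completely.
One completion order for the rest: P5, P2, P7, P3. Verifying each step:
  pool = (0, 1, 3)
  run P5 (needs (0, 1, 0), free (0, 1, 3)); after release of (0, 3, 0) the pool is (0, 4, 3)
  run P2 (needs (0, 2, 2), free (0, 4, 3)); after release of (1, 2, 2) the pool is (1, 6, 5)
  run P7 (needs (0, 3, 3), free (1, 6, 5)); after release of (2, 2, 1) the pool is (3, 8, 6)
  run P3 (needs (0, 6, 2), free (3, 8, 6)); after release of (0, 1, 0) the pool is (3, 9, 6)


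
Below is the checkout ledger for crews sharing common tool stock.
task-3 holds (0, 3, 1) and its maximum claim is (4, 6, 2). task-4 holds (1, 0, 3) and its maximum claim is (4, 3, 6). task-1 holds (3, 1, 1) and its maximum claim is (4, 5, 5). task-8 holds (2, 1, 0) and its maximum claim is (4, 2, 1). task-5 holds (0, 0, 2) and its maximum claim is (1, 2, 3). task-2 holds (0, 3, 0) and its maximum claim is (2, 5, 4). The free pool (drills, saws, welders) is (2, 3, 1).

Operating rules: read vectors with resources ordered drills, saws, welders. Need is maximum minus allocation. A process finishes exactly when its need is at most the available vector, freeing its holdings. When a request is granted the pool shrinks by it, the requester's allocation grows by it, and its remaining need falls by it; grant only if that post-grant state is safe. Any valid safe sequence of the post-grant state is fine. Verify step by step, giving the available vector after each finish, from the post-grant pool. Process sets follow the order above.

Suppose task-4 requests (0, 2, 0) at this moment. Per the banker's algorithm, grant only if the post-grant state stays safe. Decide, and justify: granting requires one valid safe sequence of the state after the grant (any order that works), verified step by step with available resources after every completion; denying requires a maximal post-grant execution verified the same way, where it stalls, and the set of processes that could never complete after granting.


GRANT — the state after the grant stays safe, e.g. via task-8, task-5, task-4, task-1, task-3, task-2.
Key observation: with (2, 1, 1) left after the transfer, task-8 can run at once — the state stays safe.
Step-by-step check of the post-grant state:
  pool = (2, 1, 1)
  task-8 needs (2, 1, 1) <= (2, 1, 1) -> finishes; pool += (2, 1, 0) = (4, 2, 1)
  task-5 needs (1, 2, 1) <= (4, 2, 1) -> finishes; pool += (0, 0, 2) = (4, 2, 3)
  task-4 needs (3, 1, 3) <= (4, 2, 3) -> finishes; pool += (1, 2, 3) = (5, 4, 6)
  task-1 needs (1, 4, 4) <= (5, 4, 6) -> finishes; pool += (3, 1, 1) = (8, 5, 7)
  task-3 needs (4, 3, 1) <= (8, 5, 7) -> finishes; pool += (0, 3, 1) = (8, 8, 8)
  task-2 needs (2, 2, 4) <= (8, 8, 8) -> finishes; pool += (0, 3, 0) = (8, 11, 8)
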